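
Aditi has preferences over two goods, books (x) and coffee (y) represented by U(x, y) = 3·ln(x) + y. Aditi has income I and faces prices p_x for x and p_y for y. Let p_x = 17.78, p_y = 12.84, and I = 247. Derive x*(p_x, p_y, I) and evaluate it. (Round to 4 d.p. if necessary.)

So x*(p_x,p_y) = 3·p_y/p_x, independent of income; and y* = (I − 3·p_y)/p_y.
At the given prices: x* = 3·12.84/17.78 = 2.1665.

x* = 2.1665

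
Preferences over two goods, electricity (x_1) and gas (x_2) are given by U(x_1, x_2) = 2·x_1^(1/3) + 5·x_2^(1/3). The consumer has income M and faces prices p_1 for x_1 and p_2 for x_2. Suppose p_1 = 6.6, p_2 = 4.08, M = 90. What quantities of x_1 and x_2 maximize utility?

MRS = MU_x_1/MU_x_2 = (2/5)·(x_2/x_1)^(2/3). Set equal to p_1/p_2.
Solve for the ratio: x_2/x_1 = [(5/2)·p_1/p_2]^(1.5).
Substitute x_2 = (x_2/x_1)·x_1 into the budget: x_1* = M/(p_1 + p_2·(x_2/x_1)).
Numerically x_2/x_1 = 8.132717, so x_1* = 90/(6.6 + 4.08·8.132717) = 2.2624 and x_2* = 8.132717·2.2624 = 18.3991.

x_1* = 2.2624, x_2* = 18.3991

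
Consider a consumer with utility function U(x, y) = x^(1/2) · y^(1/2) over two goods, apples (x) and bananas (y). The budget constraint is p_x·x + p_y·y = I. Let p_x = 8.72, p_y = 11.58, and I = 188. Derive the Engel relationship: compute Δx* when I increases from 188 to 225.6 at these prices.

Δx* = 2.156

Demand: x*(p_x,p_y,I) = 0.5·I/p_x and y* = 0.5·I/p_y.
At p_x=8.72, p_y=11.58, I=188: x* = 0.5·188/8.72 = 10.7798.
At I' = 225.6: x* = 12.9358. Change: 12.9358 − 10.7798 = 2.156.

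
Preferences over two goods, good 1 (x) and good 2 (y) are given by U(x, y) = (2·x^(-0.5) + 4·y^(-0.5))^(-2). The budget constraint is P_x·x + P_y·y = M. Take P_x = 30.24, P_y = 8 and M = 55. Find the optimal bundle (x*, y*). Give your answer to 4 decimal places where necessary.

MU_x ∝ 2·x^(-1.5), MU_y ∝ 4·y^(-1.5), so MRS = (1/2)·(y/x)^(1.5) = P_x/P_y.
Hence y/x = (2·P_x/P_y)^(1/(1.5)), i.e. raised to the 2/3 power.
Substitute y = (y/x)·x into the budget: x* = M/(P_x + P_y·(y/x)).
Numerically y/x = 3.851955, so x* = 55/(30.24 + 8·3.851955) = 0.9008 and y* = 3.851955·0.9008 = 3.4699.

x* = 0.9008, y* = 3.4699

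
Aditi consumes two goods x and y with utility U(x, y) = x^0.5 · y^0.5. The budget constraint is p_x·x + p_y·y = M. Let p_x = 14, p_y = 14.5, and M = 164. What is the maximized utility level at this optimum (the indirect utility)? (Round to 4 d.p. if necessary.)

Tangency: MRS = y/x = p_x/p_y.
Rearranging, p_y·y = p_x·x. Substituting into the budget gives p_x·x·(1 + 1) = M.
Demand: x*(p_x,p_y,M) = 0.5·M/p_x and y* = 0.5·M/p_y.
At p_x=14, p_y=14.5, M=164: x* = 0.5·164/14 = 5.8571, y* = 5.6552.
Utility at the optimum: U(5.8571, 5.6552) = 5.7553.

V = 5.7553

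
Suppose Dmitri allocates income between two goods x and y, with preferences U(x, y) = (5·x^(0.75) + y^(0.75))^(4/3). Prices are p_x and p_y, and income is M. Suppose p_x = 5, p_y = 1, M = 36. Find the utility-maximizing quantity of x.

x* = 6

MU_x ∝ 5·x^(-0.25), MU_y ∝ y^(-0.25), so MRS = 5·(y/x)^(0.25) = p_x/p_y.
Solve for the ratio: y/x = [(1/5)·p_x/p_y]^(4).
Substitute y = (y/x)·x into the budget: x* = M/(p_x + p_y·(y/x)).
Numerically y/x = 1, so x* = 36/(5 + 1·1) = 6.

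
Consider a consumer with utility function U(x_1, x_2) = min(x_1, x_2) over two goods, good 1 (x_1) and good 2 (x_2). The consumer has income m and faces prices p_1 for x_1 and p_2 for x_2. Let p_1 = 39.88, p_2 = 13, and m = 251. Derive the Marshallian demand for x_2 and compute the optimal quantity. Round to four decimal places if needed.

Demand: x_1*(p_1,p_2,m) = m/(p_1 + p_2), x_2* = m/(p_1 + p_2).
Here 39.88 + 13 = 52.88, giving x_2* = 4.7466.

x_2* = 4.7466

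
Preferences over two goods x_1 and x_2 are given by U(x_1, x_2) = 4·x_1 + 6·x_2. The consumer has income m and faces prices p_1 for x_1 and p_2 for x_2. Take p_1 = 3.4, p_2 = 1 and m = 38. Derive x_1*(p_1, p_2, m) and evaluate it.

x_1* = 0

x_2 gives more utility per dollar, so spend all income on x_2: x_2* = m/p_2, x_1* = 0.
Numerically: x_1* = 0, x_2* = 38.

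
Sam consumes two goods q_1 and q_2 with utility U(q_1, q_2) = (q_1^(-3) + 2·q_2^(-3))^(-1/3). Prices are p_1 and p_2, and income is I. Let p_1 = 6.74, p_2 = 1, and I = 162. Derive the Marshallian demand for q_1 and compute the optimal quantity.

From the CES first-order condition, (1/2)·(q_2/q_1)^(4) = p_1/p_2.
Hence q_2/q_1 = (2·p_1/p_2)^(1/(4)), i.e. raised to the 0.25 power.
With the ratio pinned down, the budget gives q_1* = I/(p_1 + p_2·(q_2/q_1)) and q_2* = (q_2/q_1)·q_1*.
Numerically q_2/q_1 = 1.916119, so q_1* = 162/(6.74 + 1·1.916119) = 18.7151.

q_1* = 18.7151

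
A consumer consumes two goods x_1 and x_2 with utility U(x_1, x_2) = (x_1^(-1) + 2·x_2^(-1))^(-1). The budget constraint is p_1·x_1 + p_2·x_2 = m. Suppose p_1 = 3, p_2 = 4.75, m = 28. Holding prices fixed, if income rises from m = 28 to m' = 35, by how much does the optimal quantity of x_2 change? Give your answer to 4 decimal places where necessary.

Δx_2* = 0.9435

MRS = MU_x_1/MU_x_2 = (1/2)·(x_2/x_1)^(2). Set equal to p_1/p_2.
Hence x_2/x_1 = (2·p_1/p_2)^(1/(2)), i.e. raised to the 0.5 power.
With the ratio pinned down, the budget gives x_1* = m/(p_1 + p_2·(x_2/x_1)) and x_2* = (x_2/x_1)·x_1*.
Numerically x_2/x_1 = 1.123903, so x_1* = 28/(3 + 4.75·1.123903) = 3.3579 and x_2* = 1.123903·3.3579 = 3.774.
At m' = 35: x_2* = 4.7174. Change: 4.7174 − 3.774 = 0.9435.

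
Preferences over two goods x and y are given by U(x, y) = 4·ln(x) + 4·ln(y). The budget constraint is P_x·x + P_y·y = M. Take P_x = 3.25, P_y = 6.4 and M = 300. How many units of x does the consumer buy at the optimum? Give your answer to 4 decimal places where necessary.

x* = 46.1538

The MRS is y/x. Set MRS = P_x/P_y.
Rearranging, P_y·y = P_x·x. Substituting into the budget gives P_x·x·(1 + 1) = M.
Demand: x*(P_x,P_y,M) = 0.5·M/P_x and y* = 0.5·M/P_y.
At P_x=3.25, P_y=6.4, M=300: x* = 0.5·300/3.25 = 46.1538.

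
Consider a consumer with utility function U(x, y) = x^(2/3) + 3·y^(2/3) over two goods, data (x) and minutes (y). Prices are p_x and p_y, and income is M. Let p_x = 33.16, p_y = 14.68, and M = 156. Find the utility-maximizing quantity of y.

From the CES first-order condition, (1/3)·(y/x)^(1/3) = p_x/p_y.
Solve for the ratio: y/x = [3·p_x/p_y]^(3).
With the ratio pinned down, the budget gives x* = M/(p_x + p_y·(y/x)) and y* = (y/x)·x*.
Numerically y/x = 311.19253, so x* = 156/(33.16 + 14.68·311.19253) = 0.0339 and y* = 311.19253·0.0339 = 10.5501.

y* = 10.5501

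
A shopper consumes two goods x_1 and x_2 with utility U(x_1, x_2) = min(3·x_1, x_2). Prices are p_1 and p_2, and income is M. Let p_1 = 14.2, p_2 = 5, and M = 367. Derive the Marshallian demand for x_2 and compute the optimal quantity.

Leontief preferences: the optimum is at the kink where x_1/1 = x_2/3, i.e. x_2 = 3·x_1.
Budget: p_1·x_1 + p_2·3·x_1 = M, so (p_1 + 3·p_2)·x_1 = M.
Demand: x_1*(p_1,p_2,M) = M/(p_1 + 3·p_2), x_2* = 3·M/(p_1 + 3·p_2).
Here 14.2 + 3·5 = 29.2, giving x_2* = 37.7055.

x_2* = 37.7055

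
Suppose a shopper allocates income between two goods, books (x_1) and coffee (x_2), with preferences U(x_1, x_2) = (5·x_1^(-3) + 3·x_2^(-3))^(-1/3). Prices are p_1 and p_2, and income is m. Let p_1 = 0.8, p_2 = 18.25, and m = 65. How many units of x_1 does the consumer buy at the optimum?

x_1* = 7.976

From the CES first-order condition, (5/3)·(x_2/x_1)^(4) = p_1/p_2.
Solve for the ratio: x_2/x_1 = [(3/5)·p_1/p_2]^(0.25).
Substitute x_2 = (x_2/x_1)·x_1 into the budget: x_1* = m/(p_1 + p_2·(x_2/x_1)).
Numerically x_2/x_1 = 0.402712, so x_1* = 65/(0.8 + 18.25·0.402712) = 7.976.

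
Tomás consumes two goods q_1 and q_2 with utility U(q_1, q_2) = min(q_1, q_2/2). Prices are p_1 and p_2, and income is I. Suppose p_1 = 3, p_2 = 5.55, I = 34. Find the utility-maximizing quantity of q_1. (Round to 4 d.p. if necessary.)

With perfect complements, no substitution: consume in ratio q_1:q_2 = 1:2.
Budget: p_1·q_1 + p_2·2·q_1 = I, so (p_1 + 2·p_2)·q_1 = I.
Demand: q_1*(p_1,p_2,I) = I/(p_1 + 2·p_2), q_2* = 2·I/(p_1 + 2·p_2).
Here 3 + 2·5.55 = 14.1, giving q_1* = 2.4113.

q_1* = 2.4113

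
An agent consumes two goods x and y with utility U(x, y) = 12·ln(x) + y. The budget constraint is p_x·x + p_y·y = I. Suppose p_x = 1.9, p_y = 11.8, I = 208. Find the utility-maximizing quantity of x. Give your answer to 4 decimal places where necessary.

MU_x = 12/x, MU_y = 1. Tangency: 12/x = p_x/p_y.
So x*(p_x,p_y) = 12·p_y/p_x, independent of income; and y* = (I − 12·p_y)/p_y.
At the given prices: x* = 12·11.8/1.9 = 74.5263.

x* = 74.5263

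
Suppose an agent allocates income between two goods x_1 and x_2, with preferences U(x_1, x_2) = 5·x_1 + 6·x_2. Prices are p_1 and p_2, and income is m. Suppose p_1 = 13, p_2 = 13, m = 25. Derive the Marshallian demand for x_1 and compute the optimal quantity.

x_1* = 0

Perfect substitutes: compare marginal utility per dollar. 5/p_1 vs 6/p_2 → 0.3846 vs 0.4615.
x_2 gives more utility per dollar, so spend all income on x_2: x_2* = m/p_2, x_1* = 0.
Numerically: x_1* = 0, x_2* = 1.9231.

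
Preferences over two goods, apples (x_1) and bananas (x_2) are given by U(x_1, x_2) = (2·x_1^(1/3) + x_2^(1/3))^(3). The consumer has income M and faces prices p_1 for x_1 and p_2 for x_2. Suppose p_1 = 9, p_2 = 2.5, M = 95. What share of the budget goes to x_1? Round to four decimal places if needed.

MU_x_1 ∝ 2·x_1^(-2/3), MU_x_2 ∝ x_2^(-2/3), so MRS = 2·(x_2/x_1)^(2/3) = p_1/p_2.
Solve for the ratio: x_2/x_1 = [(1/2)·p_1/p_2]^(1.5).
Substitute x_2 = (x_2/x_1)·x_1 into the budget: x_1* = M/(p_1 + p_2·(x_2/x_1)).
Numerically x_2/x_1 = 2.414953, so x_1* = 95/(9 + 2.5·2.414953) = 6.3176 and x_2* = 2.414953·6.3176 = 15.2567.
Expenditure on x_1: 9·6.3176 = 56.8583; share = 0.5985.

share on x_1 = 0.5985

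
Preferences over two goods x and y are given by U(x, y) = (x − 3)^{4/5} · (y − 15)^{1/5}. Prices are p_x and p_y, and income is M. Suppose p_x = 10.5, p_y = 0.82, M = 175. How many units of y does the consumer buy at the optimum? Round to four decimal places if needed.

y* = 47

Substituting into the budget: x* = 3 + 0.8·(M − 3·p_x − 15·p_y)/p_x, and y* = 15 + 0.2·(…)/p_y.
Discretionary income = 175 − 3·10.5 − 15·0.82 = 131.2; y* = 15 + 0.2·131.2/0.82 = 47.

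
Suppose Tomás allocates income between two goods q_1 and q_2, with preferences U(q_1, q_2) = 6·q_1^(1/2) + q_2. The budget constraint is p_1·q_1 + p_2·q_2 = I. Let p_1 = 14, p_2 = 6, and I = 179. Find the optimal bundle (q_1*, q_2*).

q_1* = 1.6531, q_2* = 25.9762

Set MRS = p_1/p_2: 3·q_1^(−1/2) = p_1/p_2.
Thus q_1* = (3·p_2/p_1)² — independent of I — with the rest of income spent on q_2.
Plugging in: q_1* = (3·6/14)² = 1.6531, q_2* = 25.9762.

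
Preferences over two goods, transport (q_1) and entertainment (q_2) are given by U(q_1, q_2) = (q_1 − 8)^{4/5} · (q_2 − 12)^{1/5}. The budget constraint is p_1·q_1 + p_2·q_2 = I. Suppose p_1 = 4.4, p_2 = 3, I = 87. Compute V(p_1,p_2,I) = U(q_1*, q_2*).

V = 2.3504

MRS = 4·(q_2−12)/(q_1−8). Tangency with p_1/p_2 gives q_2−12 = (1/4)·(p_1/p_2)·(q_1−8).
After buying the subsistence bundle (8, 12), a share 0.8 of the remaining income goes to q_1: q_1* = 8 + 0.8·(I − 8p_1 − 12p_2)/p_1.
Discretionary income = 87 − 8·4.4 − 12·3 = 15.8; q_1* = 8 + 0.8·15.8/4.4 = 10.8727; q_2* = 12 + 0.2·15.8/3 = 13.0533.
Utility at the optimum: U(10.8727, 13.0533) = 2.3504.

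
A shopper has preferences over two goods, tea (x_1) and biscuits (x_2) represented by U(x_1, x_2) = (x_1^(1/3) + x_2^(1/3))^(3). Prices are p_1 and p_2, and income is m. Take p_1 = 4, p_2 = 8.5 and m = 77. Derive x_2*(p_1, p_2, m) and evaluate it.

From the CES first-order condition, (x_2/x_1)^(2/3) = p_1/p_2.
Solve for the ratio: x_2/x_1 = [p_1/p_2]^(1.5).
Substitute x_2 = (x_2/x_1)·x_1 into the budget: x_1* = m/(p_1 + p_2·(x_2/x_1)).
Numerically x_2/x_1 = 0.322821, so x_1* = 77/(4 + 8.5·0.322821) = 11.4176 and x_2* = 0.322821·11.4176 = 3.6858.

x_2* = 3.6858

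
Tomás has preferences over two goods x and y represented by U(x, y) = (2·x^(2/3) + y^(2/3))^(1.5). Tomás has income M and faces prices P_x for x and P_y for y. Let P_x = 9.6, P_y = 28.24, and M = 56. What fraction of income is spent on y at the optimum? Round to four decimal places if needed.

share on y = 0.0142

From the CES first-order condition, 2·(y/x)^(1/3) = P_x/P_y.
Hence y/x = ((1/2)·P_x/P_y)^(1/(1/3)), i.e. raised to the 3 power.
Substitute y = (y/x)·x into the budget: x* = M/(P_x + P_y·(y/x)).
Numerically y/x = 0.004911, so x* = 56/(9.6 + 28.24·0.004911) = 5.7503 and y* = 0.004911·5.7503 = 0.0282.
Expenditure on y: 28.24·0.0282 = 0.7974; share = 0.0142.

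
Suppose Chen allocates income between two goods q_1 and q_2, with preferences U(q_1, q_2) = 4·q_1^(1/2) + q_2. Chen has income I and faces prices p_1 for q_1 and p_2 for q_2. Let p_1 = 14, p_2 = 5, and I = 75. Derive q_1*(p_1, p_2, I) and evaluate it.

Plugging in: q_1* = (2·5/14)² = 0.5102.

q_1* = 0.5102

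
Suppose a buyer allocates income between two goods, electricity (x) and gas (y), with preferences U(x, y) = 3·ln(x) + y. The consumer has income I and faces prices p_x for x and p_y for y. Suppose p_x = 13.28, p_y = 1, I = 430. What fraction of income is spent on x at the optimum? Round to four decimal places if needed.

share on x = 0.007

Set MRS = p_x/p_y: (3/x)/1 = p_x/p_y.
So x*(p_x,p_y) = 3·p_y/p_x, independent of income; and y* = (I − 3·p_y)/p_y.
At the given prices: x* = 3·1/13.28 = 0.2259, and y* = 427.
Expenditure on x: 13.28·0.2259 = 3; share = 0.007.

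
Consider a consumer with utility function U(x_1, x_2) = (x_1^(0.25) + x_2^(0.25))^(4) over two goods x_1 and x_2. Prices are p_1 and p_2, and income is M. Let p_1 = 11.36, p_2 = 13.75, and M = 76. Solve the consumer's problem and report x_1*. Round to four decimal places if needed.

From the CES first-order condition, (x_2/x_1)^(0.75) = p_1/p_2.
Solve for the ratio: x_2/x_1 = [p_1/p_2]^(4/3).
Substitute x_2 = (x_2/x_1)·x_1 into the budget: x_1* = M/(p_1 + p_2·(x_2/x_1)).
Numerically x_2/x_1 = 0.775236, so x_1* = 76/(11.36 + 13.75·0.775236) = 3.4515.

x_1* = 3.4515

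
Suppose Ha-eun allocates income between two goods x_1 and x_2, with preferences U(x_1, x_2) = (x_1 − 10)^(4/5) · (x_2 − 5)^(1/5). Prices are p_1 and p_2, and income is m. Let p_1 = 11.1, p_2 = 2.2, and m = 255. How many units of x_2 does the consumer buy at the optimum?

This is Cobb-Douglas in (x_1−10, x_2−5): tangency gives 0.8·p_2·(x_2−5) = 0.2·p_1·(x_1−10).
Substituting into the budget: x_1* = 10 + 0.8·(m − 10·p_1 − 5·p_2)/p_1, and x_2* = 5 + 0.2·(…)/p_2.
Discretionary income = 255 − 10·11.1 − 5·2.2 = 133; x_2* = 5 + 0.2·133/2.2 = 17.0909.

x_2* = 17.0909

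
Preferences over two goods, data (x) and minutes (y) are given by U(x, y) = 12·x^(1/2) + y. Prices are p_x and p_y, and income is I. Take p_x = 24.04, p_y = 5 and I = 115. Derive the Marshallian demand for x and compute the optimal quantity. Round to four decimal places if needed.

Utility is quasi-linear in y; the FOC for x is 6/√x = p_x/p_y.
Thus x* = (6·p_y/p_x)² — independent of I — with the rest of income spent on y.
Plugging in: x* = (6·5/24.04)² = 1.5573.

x* = 1.5573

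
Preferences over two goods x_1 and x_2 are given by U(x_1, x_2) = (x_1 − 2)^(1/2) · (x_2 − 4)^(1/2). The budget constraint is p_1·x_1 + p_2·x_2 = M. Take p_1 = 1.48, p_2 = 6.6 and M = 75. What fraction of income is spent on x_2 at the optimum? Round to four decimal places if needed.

share on x_2 = 0.6563

Discretionary income = 75 − 2·1.48 − 4·6.6 = 45.64; x_1* = 2 + 0.5·45.64/1.48 = 17.4189; x_2* = 4 + 0.5·45.64/6.6 = 7.4576.
Expenditure on x_2: 6.6·7.4576 = 49.22; share = 0.6563.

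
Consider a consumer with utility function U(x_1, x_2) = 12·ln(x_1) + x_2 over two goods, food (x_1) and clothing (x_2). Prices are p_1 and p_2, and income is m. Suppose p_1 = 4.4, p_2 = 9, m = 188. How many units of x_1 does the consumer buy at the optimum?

At the given prices: x_1* = 12·9/4.4 = 24.5455.

x_1* = 24.5455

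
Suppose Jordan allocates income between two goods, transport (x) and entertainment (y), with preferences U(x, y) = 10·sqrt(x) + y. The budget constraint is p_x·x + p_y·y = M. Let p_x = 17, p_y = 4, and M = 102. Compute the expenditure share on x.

MU_x = 5/√x, MU_y = 1. Tangency: 5/√x = p_x/p_y.
Solve: √x = 5·p_y/p_x, so x*(p_x,p_y) = (5·p_y/p_x)², and y* = (M − p_x·x*)/p_y.
Plugging in: x* = (5·4/17)² = 1.3841, y* = 19.6176.
Expenditure on x: 17·1.3841 = 23.5294; share = 0.2307.

share on x = 0.2307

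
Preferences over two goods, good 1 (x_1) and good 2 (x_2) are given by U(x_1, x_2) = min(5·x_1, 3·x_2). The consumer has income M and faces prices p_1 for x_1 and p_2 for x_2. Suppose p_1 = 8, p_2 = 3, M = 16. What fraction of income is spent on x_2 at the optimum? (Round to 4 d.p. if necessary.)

Demand: x_1*(p_1,p_2,M) = 3·M/(3·p_1 + 5·p_2), x_2* = 5·M/(3·p_1 + 5·p_2).
Here 3·8 + 5·3 = 39, giving x_1* = 1.2308 and x_2* = 2.0513.
Expenditure on x_2: 3·2.0513 = 6.1538; share = 0.3846.

share on x_2 = 0.3846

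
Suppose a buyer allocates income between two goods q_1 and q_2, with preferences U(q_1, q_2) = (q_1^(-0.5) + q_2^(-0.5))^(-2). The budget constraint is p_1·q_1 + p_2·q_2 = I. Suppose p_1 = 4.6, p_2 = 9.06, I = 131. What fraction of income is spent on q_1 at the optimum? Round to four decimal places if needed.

From the CES first-order condition, (q_2/q_1)^(1.5) = p_1/p_2.
Hence q_2/q_1 = (p_1/p_2)^(1/(1.5)), i.e. raised to the 2/3 power.
Substitute q_2 = (q_2/q_1)·q_1 into the budget: q_1* = I/(p_1 + p_2·(q_2/q_1)).
Numerically q_2/q_1 = 0.636434, so q_1* = 131/(4.6 + 9.06·0.636434) = 12.6374 and q_2* = 0.636434·12.6374 = 8.0428.
Expenditure on q_1: 4.6·12.6374 = 58.1319; share = 0.4438.

share on q_1 = 0.4438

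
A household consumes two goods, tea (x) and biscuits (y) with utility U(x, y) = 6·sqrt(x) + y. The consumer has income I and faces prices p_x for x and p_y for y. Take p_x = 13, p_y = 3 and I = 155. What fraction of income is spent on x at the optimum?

Plugging in: x* = (3·3/13)² = 0.4793, y* = 49.5897.
Expenditure on x: 13·0.4793 = 6.2308; share = 0.0402.

share on x = 0.0402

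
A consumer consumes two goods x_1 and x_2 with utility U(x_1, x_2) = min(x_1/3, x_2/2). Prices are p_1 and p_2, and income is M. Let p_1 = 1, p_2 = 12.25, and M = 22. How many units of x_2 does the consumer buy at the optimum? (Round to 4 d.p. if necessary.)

With perfect complements, no substitution: consume in ratio x_1:x_2 = 3:2.
Budget: p_1·x_1 + p_2·(2/3)·x_1 = M, so (3·p_1 + 2·p_2)·x_1 = 3·M.
Demand: x_1*(p_1,p_2,M) = 3·M/(3·p_1 + 2·p_2), x_2* = 2·M/(3·p_1 + 2·p_2).
Here 3·1 + 2·12.25 = 27.5, giving x_2* = 1.6.

x_2* = 1.6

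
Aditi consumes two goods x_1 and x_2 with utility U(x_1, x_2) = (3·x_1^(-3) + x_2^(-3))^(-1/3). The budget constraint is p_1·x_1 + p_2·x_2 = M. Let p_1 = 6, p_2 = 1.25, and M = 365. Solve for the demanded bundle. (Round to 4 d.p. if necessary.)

x_1* = 49.2853, x_2* = 55.4304

From the CES first-order condition, 3·(x_2/x_1)^(4) = p_1/p_2.
Hence x_2/x_1 = ((1/3)·p_1/p_2)^(1/(4)), i.e. raised to the 0.25 power.
Substitute x_2 = (x_2/x_1)·x_1 into the budget: x_1* = M/(p_1 + p_2·(x_2/x_1)).
Numerically x_2/x_1 = 1.124683, so x_1* = 365/(6 + 1.25·1.124683) = 49.2853 and x_2* = 1.124683·49.2853 = 55.4304.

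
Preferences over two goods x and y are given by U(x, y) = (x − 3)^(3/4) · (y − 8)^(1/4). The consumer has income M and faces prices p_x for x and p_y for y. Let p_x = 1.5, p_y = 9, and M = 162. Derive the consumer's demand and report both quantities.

Substituting into the budget: x* = 3 + 0.75·(M − 3·p_x − 8·p_y)/p_x, and y* = 8 + 0.25·(…)/p_y.
Discretionary income = 162 − 3·1.5 − 8·9 = 85.5; x* = 3 + 0.75·85.5/1.5 = 45.75; y* = 8 + 0.25·85.5/9 = 10.375.

x* = 45.75, y* = 10.375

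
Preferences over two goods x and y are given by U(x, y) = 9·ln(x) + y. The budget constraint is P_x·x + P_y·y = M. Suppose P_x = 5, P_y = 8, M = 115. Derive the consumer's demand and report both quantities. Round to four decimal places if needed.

x* = 14.4, y* = 5.375

MU_x = 9/x, MU_y = 1. Tangency: 9/x = P_x/P_y.
So x*(P_x,P_y) = 9·P_y/P_x, independent of income; and y* = (M − 9·P_y)/P_y.
At the given prices: x* = 9·8/5 = 14.4, and y* = 5.375.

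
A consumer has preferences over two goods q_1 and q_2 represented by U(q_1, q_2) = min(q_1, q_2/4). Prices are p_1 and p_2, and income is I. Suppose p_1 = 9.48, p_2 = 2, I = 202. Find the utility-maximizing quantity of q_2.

q_2* = 46.2243

Here 9.48 + 4·2 = 17.48, giving q_2* = 46.2243.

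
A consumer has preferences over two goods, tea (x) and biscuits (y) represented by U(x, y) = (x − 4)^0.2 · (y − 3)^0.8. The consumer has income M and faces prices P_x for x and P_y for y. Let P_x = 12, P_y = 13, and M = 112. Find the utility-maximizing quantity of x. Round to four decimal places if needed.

x* = 4.4167

Let x' = x−4, y' = y−3. MRS = (1/4)·y'/x' = P_x/P_y.
Substituting into the budget: x* = 4 + 0.2·(M − 4·P_x − 3·P_y)/P_x, and y* = 3 + 0.8·(…)/P_y.
Discretionary income = 112 − 4·12 − 3·13 = 25; x* = 4 + 0.2·25/12 = 4.4167.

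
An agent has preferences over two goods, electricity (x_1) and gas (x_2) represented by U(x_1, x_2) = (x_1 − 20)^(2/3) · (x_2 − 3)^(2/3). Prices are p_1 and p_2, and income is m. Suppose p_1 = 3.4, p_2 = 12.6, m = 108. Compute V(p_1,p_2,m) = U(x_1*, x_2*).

MRS = (x_2−3)/(x_1−20). Tangency with p_1/p_2 gives x_2−3 = (p_1/p_2)·(x_1−20).
After buying the subsistence bundle (20, 3), a share 0.5 of the remaining income goes to x_1: x_1* = 20 + 0.5·(m − 20p_1 − 3p_2)/p_1.
Discretionary income = 108 − 20·3.4 − 3·12.6 = 2.2; x_1* = 20 + 0.5·2.2/3.4 = 20.3235; x_2* = 3 + 0.5·2.2/12.6 = 3.0873.
Utility at the optimum: U(20.3235, 3.0873) = 0.0927.

V = 0.0927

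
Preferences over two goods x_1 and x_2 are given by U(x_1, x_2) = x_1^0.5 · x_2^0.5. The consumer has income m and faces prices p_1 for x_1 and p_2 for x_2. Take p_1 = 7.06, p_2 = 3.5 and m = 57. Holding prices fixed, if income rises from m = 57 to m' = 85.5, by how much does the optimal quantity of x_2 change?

Δx_2* = 4.0714

The MRS is x_2/x_1. Set MRS = p_1/p_2.
Rearranging, p_2·x_2 = p_1·x_1. Substituting into the budget gives p_1·x_1·(1 + 1) = m.
Demand: x_1*(p_1,p_2,m) = 0.5·m/p_1 and x_2* = 0.5·m/p_2.
At p_1=7.06, p_2=3.5, m=57: x_2* = 0.5·57/3.5 = 8.1429.
At m' = 85.5: x_2* = 12.2143. Change: 12.2143 − 8.1429 = 4.0714.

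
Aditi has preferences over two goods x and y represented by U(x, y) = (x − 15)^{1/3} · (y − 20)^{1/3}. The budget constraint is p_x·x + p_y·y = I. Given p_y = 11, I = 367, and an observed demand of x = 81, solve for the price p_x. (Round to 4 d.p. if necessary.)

This is Cobb-Douglas in (x−15, y−20): tangency gives 1/3·p_y·(y−20) = 1/3·p_x·(x−15).
After buying the subsistence bundle (15, 20), a share 0.5 of the remaining income goes to x: x* = 15 + 0.5·(I − 15p_x − 20p_y)/p_x.
Set x* = 81 in the demand function and solve for p_x: p_x = 1.

p_x = 1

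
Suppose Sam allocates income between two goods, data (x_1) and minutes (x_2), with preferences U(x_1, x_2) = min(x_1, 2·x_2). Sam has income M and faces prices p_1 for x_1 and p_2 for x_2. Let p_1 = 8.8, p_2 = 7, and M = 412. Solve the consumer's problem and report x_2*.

x_2* = 16.748

Here 2·8.8 + 7 = 24.6, giving x_2* = 16.748.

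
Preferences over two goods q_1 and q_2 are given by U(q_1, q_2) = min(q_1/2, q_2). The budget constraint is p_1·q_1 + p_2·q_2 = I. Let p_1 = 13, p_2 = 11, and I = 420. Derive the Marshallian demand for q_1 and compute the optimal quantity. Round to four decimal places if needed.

With perfect complements, no substitution: consume in ratio q_1:q_2 = 2:1.
Budget: p_1·q_1 + p_2·(1/2)·q_1 = I, so (2·p_1 + p_2)·q_1 = 2·I.
Demand: q_1*(p_1,p_2,I) = 2·I/(2·p_1 + p_2), q_2* = I/(2·p_1 + p_2).
Here 2·13 + 11 = 37, giving q_1* = 22.7027.

q_1* = 22.7027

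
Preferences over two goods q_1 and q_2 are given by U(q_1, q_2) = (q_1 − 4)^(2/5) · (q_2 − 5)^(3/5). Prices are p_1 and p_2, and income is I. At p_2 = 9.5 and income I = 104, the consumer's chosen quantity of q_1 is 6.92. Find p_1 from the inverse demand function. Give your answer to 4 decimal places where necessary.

p_1 = 5

This is Cobb-Douglas in (q_1−4, q_2−5): tangency gives 0.4·p_2·(q_2−5) = 0.6·p_1·(q_1−4).
Substituting into the budget: q_1* = 4 + 0.4·(I − 4·p_1 − 5·p_2)/p_1, and q_2* = 5 + 0.6·(…)/p_2.
Set q_1* = 6.92 in the demand function and solve for p_1: p_1 = 5.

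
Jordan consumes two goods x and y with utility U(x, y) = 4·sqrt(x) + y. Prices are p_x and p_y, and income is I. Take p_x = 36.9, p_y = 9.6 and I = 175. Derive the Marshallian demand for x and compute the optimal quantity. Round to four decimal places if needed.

x* = 0.2707

Thus x* = (2·p_y/p_x)² — independent of I — with the rest of income spent on y.
Plugging in: x* = (2·9.6/36.9)² = 0.2707.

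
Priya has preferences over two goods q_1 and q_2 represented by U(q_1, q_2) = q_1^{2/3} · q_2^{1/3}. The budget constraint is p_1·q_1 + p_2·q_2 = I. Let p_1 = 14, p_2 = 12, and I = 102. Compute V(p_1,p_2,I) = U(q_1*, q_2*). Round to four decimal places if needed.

MU_q_1/MU_q_2 = (2/3·q_2)/(1/3·q_1); tangency sets this equal to p_1/p_2.
So 2/3·p_2·q_2 = 1/3·p_1·q_1; combined with the budget, a share 2/3 of income goes to q_1.
Demand: q_1*(p_1,p_2,I) = 2/3·I/p_1 and q_2* = 1/3·I/p_2.
At p_1=14, p_2=12, I=102: q_1* = 2/3·102/14 = 4.8571, q_2* = 2.8333.
Utility at the optimum: U(4.8571, 2.8333) = 4.0584.

V = 4.0584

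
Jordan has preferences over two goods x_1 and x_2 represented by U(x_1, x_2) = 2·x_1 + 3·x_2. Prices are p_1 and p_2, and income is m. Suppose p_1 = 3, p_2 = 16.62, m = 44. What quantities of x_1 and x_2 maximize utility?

x_1* = 14.6667, x_2* = 0

Linear utility — the consumer picks whichever good has higher MU/price: 2/3 = 0.6667 vs 3/16.62 = 0.1805.
x_1 gives more utility per dollar, so spend all income on x_1: x_1* = m/p_1, x_2* = 0.
Numerically: x_1* = 14.6667, x_2* = 0.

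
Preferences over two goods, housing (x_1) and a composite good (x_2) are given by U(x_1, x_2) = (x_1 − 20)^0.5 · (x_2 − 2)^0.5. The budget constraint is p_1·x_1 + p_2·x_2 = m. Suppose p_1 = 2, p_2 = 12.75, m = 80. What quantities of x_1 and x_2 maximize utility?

This is Cobb-Douglas in (x_1−20, x_2−2): tangency gives 0.5·p_2·(x_2−2) = 0.5·p_1·(x_1−20).
After buying the subsistence bundle (20, 2), a share 0.5 of the remaining income goes to x_1: x_1* = 20 + 0.5·(m − 20p_1 − 2p_2)/p_1.
Discretionary income = 80 − 20·2 − 2·12.75 = 14.5; x_1* = 20 + 0.5·14.5/2 = 23.625; x_2* = 2 + 0.5·14.5/12.75 = 2.5686.

x_1* = 23.625, x_2* = 2.5686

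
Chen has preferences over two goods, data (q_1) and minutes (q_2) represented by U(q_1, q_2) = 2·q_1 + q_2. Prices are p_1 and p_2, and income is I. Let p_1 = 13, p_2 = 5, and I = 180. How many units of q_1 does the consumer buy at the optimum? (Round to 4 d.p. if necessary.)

Perfect substitutes: compare marginal utility per dollar. 2/p_1 vs 1/p_2 → 0.1538 vs 0.2.
q_2 gives more utility per dollar, so spend all income on q_2: q_2* = I/p_2, q_1* = 0.
Numerically: q_1* = 0, q_2* = 36.

q_1* = 0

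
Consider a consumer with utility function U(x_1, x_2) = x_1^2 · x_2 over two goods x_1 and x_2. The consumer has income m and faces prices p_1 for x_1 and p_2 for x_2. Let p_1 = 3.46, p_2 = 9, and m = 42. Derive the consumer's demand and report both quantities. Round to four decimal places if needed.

x_1* = 8.0925, x_2* = 1.5556

Tangency: MRS = 2·x_2/x_1 = p_1/p_2.
So 2·p_2·x_2 = p_1·x_1; combined with the budget, a share 2/3 of income goes to x_1.
Demand: x_1*(p_1,p_2,m) = 2/3·m/p_1 and x_2* = 1/3·m/p_2.
At p_1=3.46, p_2=9, m=42: x_1* = 2/3·42/3.46 = 8.0925, x_2* = 1.5556.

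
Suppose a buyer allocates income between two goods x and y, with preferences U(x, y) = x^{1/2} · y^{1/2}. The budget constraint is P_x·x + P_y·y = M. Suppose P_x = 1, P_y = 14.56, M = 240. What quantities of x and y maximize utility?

x* = 120, y* = 8.2418

MU_x/MU_y = (0.5·y)/(0.5·x); tangency sets this equal to P_x/P_y.
Rearranging, P_y·y = P_x·x. Substituting into the budget gives P_x·x·(1 + 1) = M.
Demand: x*(P_x,P_y,M) = 0.5·M/P_x and y* = 0.5·M/P_y.
At P_x=1, P_y=14.56, M=240: x* = 0.5·240/1 = 120, y* = 8.2418.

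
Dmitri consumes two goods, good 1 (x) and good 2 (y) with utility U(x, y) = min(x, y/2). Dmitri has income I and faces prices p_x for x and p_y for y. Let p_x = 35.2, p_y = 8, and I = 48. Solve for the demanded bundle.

x* = 0.9375, y* = 1.875

With perfect complements, no substitution: consume in ratio x:y = 1:2.
Budget: p_x·x + p_y·2·x = I, so (p_x + 2·p_y)·x = I.
Demand: x*(p_x,p_y,I) = I/(p_x + 2·p_y), y* = 2·I/(p_x + 2·p_y).
Here 35.2 + 2·8 = 51.2, giving x* = 0.9375 and y* = 1.875.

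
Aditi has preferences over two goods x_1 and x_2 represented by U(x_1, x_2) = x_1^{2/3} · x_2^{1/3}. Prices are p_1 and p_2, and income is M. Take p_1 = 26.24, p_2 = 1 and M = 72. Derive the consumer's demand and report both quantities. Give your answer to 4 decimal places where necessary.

The MRS is 2·x_2/x_1. Set MRS = p_1/p_2.
Rearranging, p_2·x_2 = (1/2)·p_1·x_1. Substituting into the budget gives p_1·x_1·(1 + (1/2)) = M.
Demand: x_1*(p_1,p_2,M) = 2/3·M/p_1 and x_2* = 1/3·M/p_2.
At p_1=26.24, p_2=1, M=72: x_1* = 2/3·72/26.24 = 1.8293, x_2* = 24.

x_1* = 1.8293, x_2* = 24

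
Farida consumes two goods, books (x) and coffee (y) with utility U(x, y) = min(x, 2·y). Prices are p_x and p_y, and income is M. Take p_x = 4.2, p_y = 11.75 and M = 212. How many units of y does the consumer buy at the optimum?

y* = 10.5211

With perfect complements, no substitution: consume in ratio x:y = 2:1.
Budget: p_x·x + p_y·(1/2)·x = M, so (2·p_x + p_y)·x = 2·M.
Demand: x*(p_x,p_y,M) = 2·M/(2·p_x + p_y), y* = M/(2·p_x + p_y).
Here 2·4.2 + 11.75 = 20.15, giving y* = 10.5211.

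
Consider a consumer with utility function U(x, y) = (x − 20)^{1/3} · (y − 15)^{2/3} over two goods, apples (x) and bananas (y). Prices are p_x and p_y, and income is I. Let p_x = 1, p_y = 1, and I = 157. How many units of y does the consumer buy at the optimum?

This is Cobb-Douglas in (x−20, y−15): tangency gives 1/3·p_y·(y−15) = 2/3·p_x·(x−20).
Substituting into the budget: x* = 20 + 1/3·(I − 20·p_x − 15·p_y)/p_x, and y* = 15 + 2/3·(…)/p_y.
Discretionary income = 157 − 20·1 − 15·1 = 122; y* = 15 + 2/3·122/1 = 96.3333.

y* = 96.3333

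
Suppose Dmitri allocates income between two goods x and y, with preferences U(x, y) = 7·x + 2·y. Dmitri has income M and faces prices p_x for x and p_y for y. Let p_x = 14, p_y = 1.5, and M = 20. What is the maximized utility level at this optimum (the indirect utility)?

V = 26.6667

y gives more utility per dollar, so spend all income on y: y* = M/p_y, x* = 0.
Numerically: x* = 0, y* = 13.3333.
Utility at the optimum: U(0, 13.3333) = 26.6667.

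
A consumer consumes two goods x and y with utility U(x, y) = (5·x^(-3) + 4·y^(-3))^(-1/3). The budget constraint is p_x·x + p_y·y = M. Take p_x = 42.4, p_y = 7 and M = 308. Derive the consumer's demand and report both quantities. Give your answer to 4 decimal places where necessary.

x* = 5.8349, y* = 8.6571

From the CES first-order condition, (5/4)·(y/x)^(4) = p_x/p_y.
Hence y/x = ((4/5)·p_x/p_y)^(1/(4)), i.e. raised to the 0.25 power.
With the ratio pinned down, the budget gives x* = M/(p_x + p_y·(y/x)) and y* = (y/x)·x*.
Numerically y/x = 1.483677, so x* = 308/(42.4 + 7·1.483677) = 5.8349 and y* = 1.483677·5.8349 = 8.6571.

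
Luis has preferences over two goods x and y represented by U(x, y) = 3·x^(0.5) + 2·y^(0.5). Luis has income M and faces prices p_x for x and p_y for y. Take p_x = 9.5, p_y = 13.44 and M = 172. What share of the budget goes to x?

share on x = 0.7609

MU_x ∝ 3·x^(-0.5), MU_y ∝ 2·y^(-0.5), so MRS = (3/2)·(y/x)^(0.5) = p_x/p_y.
Hence y/x = ((2/3)·p_x/p_y)^(1/(0.5)), i.e. raised to the 2 power.
With the ratio pinned down, the budget gives x* = M/(p_x + p_y·(y/x)) and y* = (y/x)·x*.
Numerically y/x = 0.222058, so x* = 172/(9.5 + 13.44·0.222058) = 13.7771 and y* = 0.222058·13.7771 = 3.0593.
Expenditure on x: 9.5·13.7771 = 130.8827; share = 0.7609.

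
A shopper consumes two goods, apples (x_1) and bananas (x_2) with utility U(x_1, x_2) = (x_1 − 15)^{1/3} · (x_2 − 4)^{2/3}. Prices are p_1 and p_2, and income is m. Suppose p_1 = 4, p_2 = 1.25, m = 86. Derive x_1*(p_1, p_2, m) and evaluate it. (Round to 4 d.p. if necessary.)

x_1* = 16.75

After buying the subsistence bundle (15, 4), a share 1/3 of the remaining income goes to x_1: x_1* = 15 + 1/3·(m − 15p_1 − 4p_2)/p_1.
Discretionary income = 86 − 15·4 − 4·1.25 = 21; x_1* = 15 + 1/3·21/4 = 16.75.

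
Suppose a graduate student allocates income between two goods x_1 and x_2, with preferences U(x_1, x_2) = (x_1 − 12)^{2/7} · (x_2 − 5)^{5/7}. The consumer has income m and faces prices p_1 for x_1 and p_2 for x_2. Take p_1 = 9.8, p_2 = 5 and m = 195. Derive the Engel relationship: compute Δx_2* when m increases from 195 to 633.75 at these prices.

Δx_2* = 62.6786

Substituting into the budget: x_1* = 12 + 2/7·(m − 12·p_1 − 5·p_2)/p_1, and x_2* = 5 + 5/7·(…)/p_2.
Discretionary income = 195 − 12·9.8 − 5·5 = 52.4; x_2* = 5 + 5/7·52.4/5 = 12.4857.
At m' = 633.75: x_2* = 75.1643. Change: 75.1643 − 12.4857 = 62.6786.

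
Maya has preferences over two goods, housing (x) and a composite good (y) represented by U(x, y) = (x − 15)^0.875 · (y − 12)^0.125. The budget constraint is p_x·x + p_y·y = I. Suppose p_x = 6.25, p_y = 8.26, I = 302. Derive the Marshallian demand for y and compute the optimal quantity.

MRS = 7·(y−12)/(x−15). Tangency with p_x/p_y gives y−12 = (1/7)·(p_x/p_y)·(x−15).
After buying the subsistence bundle (15, 12), a share 0.875 of the remaining income goes to x: x* = 15 + 0.875·(I − 15p_x − 12p_y)/p_x.
Discretionary income = 302 − 15·6.25 − 12·8.26 = 109.13; y* = 12 + 0.125·109.13/8.26 = 13.6515.

y* = 13.6515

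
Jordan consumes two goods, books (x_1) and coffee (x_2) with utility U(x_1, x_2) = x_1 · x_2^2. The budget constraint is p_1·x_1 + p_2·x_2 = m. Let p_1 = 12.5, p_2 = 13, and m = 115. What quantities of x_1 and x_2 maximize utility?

x_1* = 3.0667, x_2* = 5.8974

Tangency: MRS = (1/2)·x_2/x_1 = p_1/p_2.
So p_2·x_2 = 2·p_1·x_1; combined with the budget, a share 1/3 of income goes to x_1.
Demand: x_1*(p_1,p_2,m) = 1/3·m/p_1 and x_2* = 2/3·m/p_2.
At p_1=12.5, p_2=13, m=115: x_1* = 1/3·115/12.5 = 3.0667, x_2* = 5.8974.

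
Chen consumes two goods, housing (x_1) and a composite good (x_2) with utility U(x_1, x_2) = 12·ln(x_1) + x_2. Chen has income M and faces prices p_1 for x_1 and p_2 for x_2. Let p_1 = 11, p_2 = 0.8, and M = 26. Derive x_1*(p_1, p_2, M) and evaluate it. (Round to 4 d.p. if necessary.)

x_1* = 0.8727

Set MRS = p_1/p_2: (12/x_1)/1 = p_1/p_2.
So x_1*(p_1,p_2) = 12·p_2/p_1, independent of income; and x_2* = (M − 12·p_2)/p_2.
At the given prices: x_1* = 12·0.8/11 = 0.8727.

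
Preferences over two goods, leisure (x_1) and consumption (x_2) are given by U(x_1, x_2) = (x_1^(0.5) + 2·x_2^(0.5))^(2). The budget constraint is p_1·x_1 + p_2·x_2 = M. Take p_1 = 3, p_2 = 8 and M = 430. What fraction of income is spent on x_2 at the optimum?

share on x_2 = 0.6

Numerically x_2/x_1 = 0.5625, so x_1* = 430/(3 + 8·0.5625) = 57.3333 and x_2* = 0.5625·57.3333 = 32.25.
Expenditure on x_2: 8·32.25 = 258; share = 0.6.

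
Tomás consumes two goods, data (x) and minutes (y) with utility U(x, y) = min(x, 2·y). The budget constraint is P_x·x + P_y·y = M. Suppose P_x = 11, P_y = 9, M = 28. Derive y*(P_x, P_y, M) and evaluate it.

With perfect complements, no substitution: consume in ratio x:y = 2:1.
Budget: P_x·x + P_y·(1/2)·x = M, so (2·P_x + P_y)·x = 2·M.
Demand: x*(P_x,P_y,M) = 2·M/(2·P_x + P_y), y* = M/(2·P_x + P_y).
Here 2·11 + 9 = 31, giving y* = 0.9032.

y* = 0.9032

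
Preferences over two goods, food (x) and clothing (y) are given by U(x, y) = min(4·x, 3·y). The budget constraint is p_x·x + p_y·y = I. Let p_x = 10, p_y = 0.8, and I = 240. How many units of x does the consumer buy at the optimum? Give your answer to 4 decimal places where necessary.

Demand: x*(p_x,p_y,I) = 3·I/(3·p_x + 4·p_y), y* = 4·I/(3·p_x + 4·p_y).
Here 3·10 + 4·0.8 = 33.2, giving x* = 21.6867.

x* = 21.6867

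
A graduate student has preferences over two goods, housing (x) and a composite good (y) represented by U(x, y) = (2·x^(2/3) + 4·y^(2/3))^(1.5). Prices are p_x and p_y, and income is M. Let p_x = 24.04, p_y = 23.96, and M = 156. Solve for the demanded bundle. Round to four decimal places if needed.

With the ratio pinned down, the budget gives x* = M/(p_x + p_y·(y/x)) and y* = (y/x)·x*.
Numerically y/x = 8.080401, so x* = 156/(24.04 + 23.96·8.080401) = 0.7168 and y* = 8.080401·0.7168 = 5.7917.

x* = 0.7168, y* = 5.7917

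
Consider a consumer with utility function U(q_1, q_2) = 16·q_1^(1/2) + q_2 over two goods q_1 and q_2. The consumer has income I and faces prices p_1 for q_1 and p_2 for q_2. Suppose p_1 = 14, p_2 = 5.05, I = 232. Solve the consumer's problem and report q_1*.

q_1* = 8.3273

MU_q_1 = 8/√q_1, MU_q_2 = 1. Tangency: 8/√q_1 = p_1/p_2.
Solve: √q_1 = 8·p_2/p_1, so q_1*(p_1,p_2) = (8·p_2/p_1)², and q_2* = (I − p_1·q_1*)/p_2.
Plugging in: q_1* = (8·5.05/14)² = 8.3273.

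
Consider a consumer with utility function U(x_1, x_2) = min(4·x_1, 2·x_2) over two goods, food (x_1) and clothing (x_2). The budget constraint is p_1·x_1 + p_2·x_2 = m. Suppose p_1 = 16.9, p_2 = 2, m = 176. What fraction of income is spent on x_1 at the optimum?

With perfect complements, no substitution: consume in ratio x_1:x_2 = 2:4.
Budget: p_1·x_1 + p_2·2·x_1 = m, so (2·p_1 + 4·p_2)·x_1 = 2·m.
Demand: x_1*(p_1,p_2,m) = 2·m/(2·p_1 + 4·p_2), x_2* = 4·m/(2·p_1 + 4·p_2).
Here 2·16.9 + 4·2 = 41.8, giving x_1* = 8.4211 and x_2* = 16.8421.
Expenditure on x_1: 16.9·8.4211 = 142.3158; share = 0.8086.

share on x_1 = 0.8086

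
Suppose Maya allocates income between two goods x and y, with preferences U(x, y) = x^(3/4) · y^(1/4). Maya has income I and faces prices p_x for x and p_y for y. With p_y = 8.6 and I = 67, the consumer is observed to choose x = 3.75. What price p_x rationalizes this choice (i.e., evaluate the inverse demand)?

p_x = 13.4

MU_x/MU_y = (0.75·y)/(0.25·x); tangency sets this equal to p_x/p_y.
Rearranging, p_y·y = (1/3)·p_x·x. Substituting into the budget gives p_x·x·(1 + (1/3)) = I.
Demand: x*(p_x,p_y,I) = 0.75·I/p_x and y* = 0.25·I/p_y.
Set x* = 3.75 in the demand function and solve for p_x: p_x = 13.4.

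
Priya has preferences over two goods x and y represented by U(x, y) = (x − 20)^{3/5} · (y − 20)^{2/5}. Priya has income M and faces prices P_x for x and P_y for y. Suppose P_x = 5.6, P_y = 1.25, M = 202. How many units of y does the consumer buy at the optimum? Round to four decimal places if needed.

y* = 40.8

Let x' = x−20, y' = y−20. MRS = (3/2)·y'/x' = P_x/P_y.
After buying the subsistence bundle (20, 20), a share 0.6 of the remaining income goes to x: x* = 20 + 0.6·(M − 20P_x − 20P_y)/P_x.
Discretionary income = 202 − 20·5.6 − 20·1.25 = 65; y* = 20 + 0.4·65/1.25 = 40.8.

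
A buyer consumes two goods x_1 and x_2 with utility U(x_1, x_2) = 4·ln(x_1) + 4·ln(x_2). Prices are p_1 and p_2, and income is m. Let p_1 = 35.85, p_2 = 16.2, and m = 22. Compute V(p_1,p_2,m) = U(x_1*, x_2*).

V = -6.2743

MU_x_1/MU_x_2 = (4·x_2)/(4·x_1); tangency sets this equal to p_1/p_2.
So 4·p_2·x_2 = 4·p_1·x_1; combined with the budget, a share 0.5 of income goes to x_1.
Demand: x_1*(p_1,p_2,m) = 0.5·m/p_1 and x_2* = 0.5·m/p_2.
At p_1=35.85, p_2=16.2, m=22: x_1* = 0.5·22/35.85 = 0.3068, x_2* = 0.679.
Utility at the optimum: U(0.3068, 0.679) = -6.2743.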